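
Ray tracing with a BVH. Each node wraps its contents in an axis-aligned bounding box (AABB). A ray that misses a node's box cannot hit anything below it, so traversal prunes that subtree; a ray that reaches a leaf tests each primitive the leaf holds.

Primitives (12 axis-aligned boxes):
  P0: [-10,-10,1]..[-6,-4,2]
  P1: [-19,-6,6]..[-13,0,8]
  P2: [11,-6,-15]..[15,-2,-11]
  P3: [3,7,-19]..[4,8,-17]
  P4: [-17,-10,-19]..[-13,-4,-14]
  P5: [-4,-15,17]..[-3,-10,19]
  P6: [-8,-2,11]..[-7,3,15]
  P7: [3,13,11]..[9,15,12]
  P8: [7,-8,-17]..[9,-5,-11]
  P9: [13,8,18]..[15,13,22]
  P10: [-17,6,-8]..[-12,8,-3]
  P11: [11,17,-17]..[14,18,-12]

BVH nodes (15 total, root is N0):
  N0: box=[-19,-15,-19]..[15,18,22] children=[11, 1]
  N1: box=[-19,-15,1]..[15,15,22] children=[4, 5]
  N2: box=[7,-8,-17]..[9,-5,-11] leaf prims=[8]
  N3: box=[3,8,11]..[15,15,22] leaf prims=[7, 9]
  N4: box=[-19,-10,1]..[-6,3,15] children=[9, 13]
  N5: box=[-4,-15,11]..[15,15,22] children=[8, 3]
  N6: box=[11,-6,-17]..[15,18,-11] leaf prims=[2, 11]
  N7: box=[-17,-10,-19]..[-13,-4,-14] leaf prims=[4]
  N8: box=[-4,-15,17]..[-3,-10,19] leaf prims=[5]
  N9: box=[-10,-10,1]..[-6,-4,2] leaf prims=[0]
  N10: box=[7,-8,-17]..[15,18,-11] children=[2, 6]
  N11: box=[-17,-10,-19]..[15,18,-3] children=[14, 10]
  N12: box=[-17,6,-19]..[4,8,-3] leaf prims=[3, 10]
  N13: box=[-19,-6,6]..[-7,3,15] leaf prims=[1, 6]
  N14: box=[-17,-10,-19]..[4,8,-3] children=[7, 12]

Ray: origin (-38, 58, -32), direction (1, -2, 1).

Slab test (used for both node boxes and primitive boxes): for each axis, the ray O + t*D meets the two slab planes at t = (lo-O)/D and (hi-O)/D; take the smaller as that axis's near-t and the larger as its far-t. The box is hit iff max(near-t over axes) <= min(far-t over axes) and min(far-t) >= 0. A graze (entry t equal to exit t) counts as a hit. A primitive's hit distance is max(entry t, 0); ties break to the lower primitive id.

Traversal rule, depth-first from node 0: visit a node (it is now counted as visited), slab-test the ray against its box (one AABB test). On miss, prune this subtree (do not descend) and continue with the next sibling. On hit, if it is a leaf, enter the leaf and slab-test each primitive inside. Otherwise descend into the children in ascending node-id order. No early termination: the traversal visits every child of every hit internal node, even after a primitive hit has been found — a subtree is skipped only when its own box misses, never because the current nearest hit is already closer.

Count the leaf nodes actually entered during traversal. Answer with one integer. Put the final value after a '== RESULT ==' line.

Walk:
N0 x:[19,53] y:[20,73/2] z:[13,54] -> hit [20,73/2], descend [1, 11]
  N1 x:[19,53] y:[43/2,73/2] z:[33,54] -> hit [33,73/2], descend [4, 5]
    N4 x:[19,32] y:[55/2,34] z:[33,47] -> miss, prune
    N5 x:[34,53] y:[43/2,73/2] z:[43,54] -> miss, prune
  N11 x:[21,53] y:[20,34] z:[13,29] -> hit [21,29], descend [10, 14]
    N10 x:[45,53] y:[20,33] z:[15,21] -> miss, prune
    N14 x:[21,42] y:[25,34] z:[13,29] -> hit [25,29], descend [7, 12]
      N7 x:[21,25] y:[31,34] z:[13,18] -> miss, prune
      N12 x:[21,42] y:[25,26] z:[13,29] -> hit [25,26] leaf, test {P3(miss), P10@t=25}

order=[0, 1, 4, 5, 11, 10, 14, 7, 12]  |boxes|=9  |leaves|=1  hit=P10

== RESULT ==
1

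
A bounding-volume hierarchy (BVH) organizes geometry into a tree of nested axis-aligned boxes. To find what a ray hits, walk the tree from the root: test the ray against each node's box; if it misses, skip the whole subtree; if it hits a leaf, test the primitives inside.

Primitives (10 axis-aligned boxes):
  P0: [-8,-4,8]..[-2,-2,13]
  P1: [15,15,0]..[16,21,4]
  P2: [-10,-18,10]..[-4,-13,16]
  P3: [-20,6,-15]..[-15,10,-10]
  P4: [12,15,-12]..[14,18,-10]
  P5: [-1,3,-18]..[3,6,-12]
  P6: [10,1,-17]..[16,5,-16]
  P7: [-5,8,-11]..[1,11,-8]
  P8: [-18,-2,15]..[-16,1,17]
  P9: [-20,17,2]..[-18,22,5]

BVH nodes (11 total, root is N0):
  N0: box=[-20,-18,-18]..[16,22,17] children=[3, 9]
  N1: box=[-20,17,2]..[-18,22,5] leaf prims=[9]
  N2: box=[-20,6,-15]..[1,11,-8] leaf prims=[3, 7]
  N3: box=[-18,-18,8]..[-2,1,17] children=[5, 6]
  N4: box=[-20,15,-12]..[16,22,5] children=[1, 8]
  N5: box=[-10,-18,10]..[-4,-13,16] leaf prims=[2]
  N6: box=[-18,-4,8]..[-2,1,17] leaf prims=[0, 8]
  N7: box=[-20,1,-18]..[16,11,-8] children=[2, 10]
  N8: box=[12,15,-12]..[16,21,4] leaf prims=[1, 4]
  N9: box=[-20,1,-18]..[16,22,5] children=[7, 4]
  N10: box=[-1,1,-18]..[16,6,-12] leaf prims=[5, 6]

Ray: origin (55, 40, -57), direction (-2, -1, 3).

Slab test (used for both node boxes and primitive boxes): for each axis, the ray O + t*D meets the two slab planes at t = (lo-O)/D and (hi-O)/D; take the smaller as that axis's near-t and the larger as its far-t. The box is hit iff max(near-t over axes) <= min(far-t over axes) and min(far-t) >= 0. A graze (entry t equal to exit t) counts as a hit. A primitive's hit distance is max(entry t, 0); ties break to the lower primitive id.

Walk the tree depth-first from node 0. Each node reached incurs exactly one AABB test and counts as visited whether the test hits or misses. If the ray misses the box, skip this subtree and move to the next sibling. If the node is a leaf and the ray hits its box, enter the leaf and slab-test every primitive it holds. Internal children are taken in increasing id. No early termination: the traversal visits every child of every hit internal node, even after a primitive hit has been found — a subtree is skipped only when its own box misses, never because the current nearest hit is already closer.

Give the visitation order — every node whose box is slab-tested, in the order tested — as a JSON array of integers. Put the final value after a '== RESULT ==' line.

Traverse from the root:
N0 x:[39/2,75/2] y:[18,58] z:[13,74/3] -> hit [39/2,74/3], descend [3, 9]
  N3 x:[57/2,73/2] y:[39,58] z:[65/3,74/3] -> miss, prune
  N9 x:[39/2,75/2] y:[18,39] z:[13,62/3] -> hit [39/2,62/3], descend [4, 7]
    N4 x:[39/2,75/2] y:[18,25] z:[15,62/3] -> hit [39/2,62/3], descend [1, 8]
      N1 x:[73/2,75/2] y:[18,23] z:[59/3,62/3] -> miss, prune
      N8 x:[39/2,43/2] y:[19,25] z:[15,61/3] -> hit [39/2,61/3] leaf, test {P1@t=39/2, P4(miss)}
    N7 x:[39/2,75/2] y:[29,39] z:[13,49/3] -> miss, prune

order=[0, 3, 9, 4, 1, 8, 7]  |boxes|=7  |leaves|=1  hit=P1

== RESULT ==
[0, 3, 9, 4, 1, 8, 7]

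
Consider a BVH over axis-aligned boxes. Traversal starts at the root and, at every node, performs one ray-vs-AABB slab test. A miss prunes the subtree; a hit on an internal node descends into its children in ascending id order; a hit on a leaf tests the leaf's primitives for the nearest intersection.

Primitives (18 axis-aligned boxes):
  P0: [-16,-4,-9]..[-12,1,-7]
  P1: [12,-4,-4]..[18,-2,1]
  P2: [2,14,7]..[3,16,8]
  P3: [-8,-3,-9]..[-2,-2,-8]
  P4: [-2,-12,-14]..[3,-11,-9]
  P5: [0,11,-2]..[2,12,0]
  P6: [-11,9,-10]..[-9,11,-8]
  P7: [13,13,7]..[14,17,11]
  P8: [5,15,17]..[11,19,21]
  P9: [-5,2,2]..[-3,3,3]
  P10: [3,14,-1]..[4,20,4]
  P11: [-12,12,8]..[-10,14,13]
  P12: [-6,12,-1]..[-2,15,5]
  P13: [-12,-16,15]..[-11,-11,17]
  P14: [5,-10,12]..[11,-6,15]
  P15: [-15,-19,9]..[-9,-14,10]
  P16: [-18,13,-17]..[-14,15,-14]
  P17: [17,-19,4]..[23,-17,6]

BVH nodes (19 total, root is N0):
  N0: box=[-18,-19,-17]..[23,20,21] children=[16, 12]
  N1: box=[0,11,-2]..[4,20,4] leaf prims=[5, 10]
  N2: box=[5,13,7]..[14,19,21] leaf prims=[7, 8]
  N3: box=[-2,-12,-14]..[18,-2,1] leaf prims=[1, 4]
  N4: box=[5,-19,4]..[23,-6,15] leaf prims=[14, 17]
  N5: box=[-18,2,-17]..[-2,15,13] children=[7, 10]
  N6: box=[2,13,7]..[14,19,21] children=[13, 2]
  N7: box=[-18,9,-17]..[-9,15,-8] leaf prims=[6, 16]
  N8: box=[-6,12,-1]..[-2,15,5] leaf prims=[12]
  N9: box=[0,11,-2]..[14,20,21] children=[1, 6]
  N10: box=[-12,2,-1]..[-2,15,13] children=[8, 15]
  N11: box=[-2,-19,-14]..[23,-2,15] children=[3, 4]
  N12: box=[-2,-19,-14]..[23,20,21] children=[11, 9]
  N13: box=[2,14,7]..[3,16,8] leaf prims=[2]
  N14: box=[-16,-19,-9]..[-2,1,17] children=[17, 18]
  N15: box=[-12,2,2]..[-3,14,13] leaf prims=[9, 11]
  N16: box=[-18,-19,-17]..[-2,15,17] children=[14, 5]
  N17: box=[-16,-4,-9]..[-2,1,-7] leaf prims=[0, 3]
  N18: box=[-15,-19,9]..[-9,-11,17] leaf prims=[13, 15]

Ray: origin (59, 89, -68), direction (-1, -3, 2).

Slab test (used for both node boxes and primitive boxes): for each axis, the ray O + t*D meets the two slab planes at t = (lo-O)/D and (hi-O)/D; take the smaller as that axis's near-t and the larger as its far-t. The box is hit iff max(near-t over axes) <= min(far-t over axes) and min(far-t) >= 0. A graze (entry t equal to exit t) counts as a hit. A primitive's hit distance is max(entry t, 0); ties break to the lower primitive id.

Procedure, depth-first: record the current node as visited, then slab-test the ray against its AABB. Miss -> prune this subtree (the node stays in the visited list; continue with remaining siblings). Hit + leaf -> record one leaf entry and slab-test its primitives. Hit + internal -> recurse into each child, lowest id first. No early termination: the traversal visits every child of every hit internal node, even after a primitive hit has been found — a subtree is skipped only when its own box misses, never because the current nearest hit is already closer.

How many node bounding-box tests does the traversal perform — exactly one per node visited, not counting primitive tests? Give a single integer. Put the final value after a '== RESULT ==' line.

Trace the traversal:
N0 x:[36,77] y:[23,36] z:[51/2,89/2] -> hit [36,36], descend [12, 16]
  N12 x:[36,61] y:[23,36] z:[27,89/2] -> hit [36,36], descend [9, 11]
    N9 x:[45,59] y:[23,26] z:[33,89/2] -> miss, prune
    N11 x:[36,61] y:[91/3,36] z:[27,83/2] -> hit [36,36], descend [3, 4]
      N3 x:[41,61] y:[91/3,101/3] z:[27,69/2] -> miss, prune
      N4 x:[36,54] y:[95/3,36] z:[36,83/2] -> hit [36,36] leaf, test {P14(miss), P17@t=36}
  N16 x:[61,77] y:[74/3,36] z:[51/2,85/2] -> miss, prune

order=[0, 12, 9, 11, 3, 4, 16]  |boxes|=7  |leaves|=1  hit=P17

== RESULT ==
7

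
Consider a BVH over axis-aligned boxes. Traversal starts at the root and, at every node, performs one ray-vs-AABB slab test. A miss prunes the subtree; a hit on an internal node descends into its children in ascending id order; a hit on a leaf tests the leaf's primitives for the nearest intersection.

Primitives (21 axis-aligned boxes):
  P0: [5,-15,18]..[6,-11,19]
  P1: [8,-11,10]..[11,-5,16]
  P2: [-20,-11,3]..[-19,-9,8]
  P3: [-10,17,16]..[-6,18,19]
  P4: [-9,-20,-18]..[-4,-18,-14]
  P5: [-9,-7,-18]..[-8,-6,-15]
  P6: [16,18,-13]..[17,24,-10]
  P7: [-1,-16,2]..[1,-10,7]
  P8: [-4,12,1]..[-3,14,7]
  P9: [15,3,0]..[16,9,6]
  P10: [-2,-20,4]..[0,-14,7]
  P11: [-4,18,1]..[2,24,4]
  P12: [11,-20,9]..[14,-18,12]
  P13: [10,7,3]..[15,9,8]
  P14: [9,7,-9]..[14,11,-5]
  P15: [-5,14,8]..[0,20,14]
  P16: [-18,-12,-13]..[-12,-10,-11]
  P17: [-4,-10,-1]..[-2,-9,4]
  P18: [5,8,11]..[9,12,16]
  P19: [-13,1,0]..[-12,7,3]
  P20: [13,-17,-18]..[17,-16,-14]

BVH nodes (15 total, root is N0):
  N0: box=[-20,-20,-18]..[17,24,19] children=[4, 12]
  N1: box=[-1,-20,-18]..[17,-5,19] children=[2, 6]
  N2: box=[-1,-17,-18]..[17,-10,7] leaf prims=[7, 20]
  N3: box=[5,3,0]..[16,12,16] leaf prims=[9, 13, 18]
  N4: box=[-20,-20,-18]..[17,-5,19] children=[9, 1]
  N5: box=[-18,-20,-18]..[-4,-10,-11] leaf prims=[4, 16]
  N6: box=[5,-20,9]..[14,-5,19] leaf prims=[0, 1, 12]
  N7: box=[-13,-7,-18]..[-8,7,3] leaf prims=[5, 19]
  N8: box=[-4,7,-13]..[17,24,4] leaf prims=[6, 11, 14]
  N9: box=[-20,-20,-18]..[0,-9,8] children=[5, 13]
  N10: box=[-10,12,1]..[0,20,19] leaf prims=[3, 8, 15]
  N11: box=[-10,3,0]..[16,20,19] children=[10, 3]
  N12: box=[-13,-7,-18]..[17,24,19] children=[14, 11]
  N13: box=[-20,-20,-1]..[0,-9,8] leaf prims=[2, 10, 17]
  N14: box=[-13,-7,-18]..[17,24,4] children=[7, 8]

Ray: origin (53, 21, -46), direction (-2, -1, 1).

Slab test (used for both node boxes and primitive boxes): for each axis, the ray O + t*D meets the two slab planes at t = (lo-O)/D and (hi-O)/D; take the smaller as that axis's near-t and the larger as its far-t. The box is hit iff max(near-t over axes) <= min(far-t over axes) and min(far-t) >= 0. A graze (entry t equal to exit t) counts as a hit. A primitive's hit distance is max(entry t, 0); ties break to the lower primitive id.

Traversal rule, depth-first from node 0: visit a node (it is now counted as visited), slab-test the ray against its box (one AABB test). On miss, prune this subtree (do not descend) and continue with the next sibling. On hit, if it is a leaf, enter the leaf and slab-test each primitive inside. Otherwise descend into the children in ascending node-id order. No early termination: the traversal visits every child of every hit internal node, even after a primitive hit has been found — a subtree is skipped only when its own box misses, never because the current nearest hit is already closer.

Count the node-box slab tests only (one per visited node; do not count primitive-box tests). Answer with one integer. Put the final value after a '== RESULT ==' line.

Traverse from the root:
N0 x:[18,73/2] y:[-3,41] z:[28,65] -> hit [28,73/2], descend [4, 12]
  N4 x:[18,73/2] y:[26,41] z:[28,65] -> hit [28,73/2], descend [1, 9]
    N1 x:[18,27] y:[26,41] z:[28,65] -> miss, prune
    N9 x:[53/2,73/2] y:[30,41] z:[28,54] -> hit [30,73/2], descend [5, 13]
      N5 x:[57/2,71/2] y:[31,41] z:[28,35] -> hit [31,35] leaf, test {P4(miss), P16@t=33}
      N13 x:[53/2,73/2] y:[30,41] z:[45,54] -> miss, prune
  N12 x:[18,33] y:[-3,28] z:[28,65] -> hit [28,28], descend [11, 14]
    N11 x:[37/2,63/2] y:[1,18] z:[46,65] -> miss, prune
    N14 x:[18,33] y:[-3,28] z:[28,50] -> hit [28,28], descend [7, 8]
      N7 x:[61/2,33] y:[14,28] z:[28,49] -> miss, prune
      N8 x:[18,57/2] y:[-3,14] z:[33,50] -> miss, prune

Summary -> nodes [0, 4, 1, 9, 5, 13, 12, 11, 14, 7, 8]; box-tests=11; leaf-entries=1; first=P16

== RESULT ==
11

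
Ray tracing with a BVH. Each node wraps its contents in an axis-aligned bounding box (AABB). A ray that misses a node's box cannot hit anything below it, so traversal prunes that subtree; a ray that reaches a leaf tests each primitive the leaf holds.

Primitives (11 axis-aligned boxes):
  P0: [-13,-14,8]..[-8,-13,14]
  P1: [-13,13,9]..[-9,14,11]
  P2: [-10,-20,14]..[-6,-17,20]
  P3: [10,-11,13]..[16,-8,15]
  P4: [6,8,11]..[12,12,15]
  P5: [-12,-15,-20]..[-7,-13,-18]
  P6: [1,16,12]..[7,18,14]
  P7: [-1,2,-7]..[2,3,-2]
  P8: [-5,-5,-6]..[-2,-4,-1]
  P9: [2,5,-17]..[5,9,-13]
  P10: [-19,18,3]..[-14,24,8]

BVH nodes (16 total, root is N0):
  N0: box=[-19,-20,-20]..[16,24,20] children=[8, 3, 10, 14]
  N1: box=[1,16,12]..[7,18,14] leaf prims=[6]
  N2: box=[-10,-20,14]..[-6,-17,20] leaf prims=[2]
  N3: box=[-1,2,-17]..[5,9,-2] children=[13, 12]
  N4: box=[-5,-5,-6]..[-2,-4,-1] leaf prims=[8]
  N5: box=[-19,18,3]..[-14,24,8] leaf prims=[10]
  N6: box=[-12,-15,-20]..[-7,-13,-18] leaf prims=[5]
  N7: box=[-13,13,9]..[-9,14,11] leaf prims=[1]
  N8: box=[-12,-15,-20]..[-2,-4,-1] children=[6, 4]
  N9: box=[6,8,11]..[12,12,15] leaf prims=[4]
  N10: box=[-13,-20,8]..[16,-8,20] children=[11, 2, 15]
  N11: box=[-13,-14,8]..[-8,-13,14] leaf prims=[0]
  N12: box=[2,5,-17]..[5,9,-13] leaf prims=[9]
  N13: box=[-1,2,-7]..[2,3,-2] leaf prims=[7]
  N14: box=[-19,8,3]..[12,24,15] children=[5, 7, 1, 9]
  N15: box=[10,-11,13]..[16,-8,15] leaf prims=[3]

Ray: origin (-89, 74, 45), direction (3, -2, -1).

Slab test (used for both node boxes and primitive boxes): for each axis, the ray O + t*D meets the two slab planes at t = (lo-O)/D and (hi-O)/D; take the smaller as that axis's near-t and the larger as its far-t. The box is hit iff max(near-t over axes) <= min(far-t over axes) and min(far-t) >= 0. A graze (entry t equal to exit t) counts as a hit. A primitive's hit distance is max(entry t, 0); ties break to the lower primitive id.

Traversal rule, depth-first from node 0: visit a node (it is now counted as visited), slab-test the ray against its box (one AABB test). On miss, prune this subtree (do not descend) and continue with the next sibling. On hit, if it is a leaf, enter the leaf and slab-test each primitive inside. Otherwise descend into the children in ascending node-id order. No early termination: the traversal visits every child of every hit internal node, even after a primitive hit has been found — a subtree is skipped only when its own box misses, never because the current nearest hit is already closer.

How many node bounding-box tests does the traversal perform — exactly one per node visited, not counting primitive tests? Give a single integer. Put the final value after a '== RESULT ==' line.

Trace the traversal:
N0 x:[70/3,35] y:[25,47] z:[25,65] -> hit [25,35], descend [3, 8, 10, 14]
  N3 x:[88/3,94/3] y:[65/2,36] z:[47,62] -> miss, prune
  N8 x:[77/3,29] y:[39,89/2] z:[46,65] -> miss, prune
  N10 x:[76/3,35] y:[41,47] z:[25,37] -> miss, prune
  N14 x:[70/3,101/3] y:[25,33] z:[30,42] -> hit [30,33], descend [1, 5, 7, 9]
    N1 x:[30,32] y:[28,29] z:[31,33] -> miss, prune
    N5 x:[70/3,25] y:[25,28] z:[37,42] -> miss, prune
    N7 x:[76/3,80/3] y:[30,61/2] z:[34,36] -> miss, prune
    N9 x:[95/3,101/3] y:[31,33] z:[30,34] -> hit [95/3,33] leaf, test {P4@t=95/3}

Visited [0, 3, 8, 10, 14, 1, 5, 7, 9]. Tests: 9 box, 1 leaf. Nearest: P4.

== RESULT ==
9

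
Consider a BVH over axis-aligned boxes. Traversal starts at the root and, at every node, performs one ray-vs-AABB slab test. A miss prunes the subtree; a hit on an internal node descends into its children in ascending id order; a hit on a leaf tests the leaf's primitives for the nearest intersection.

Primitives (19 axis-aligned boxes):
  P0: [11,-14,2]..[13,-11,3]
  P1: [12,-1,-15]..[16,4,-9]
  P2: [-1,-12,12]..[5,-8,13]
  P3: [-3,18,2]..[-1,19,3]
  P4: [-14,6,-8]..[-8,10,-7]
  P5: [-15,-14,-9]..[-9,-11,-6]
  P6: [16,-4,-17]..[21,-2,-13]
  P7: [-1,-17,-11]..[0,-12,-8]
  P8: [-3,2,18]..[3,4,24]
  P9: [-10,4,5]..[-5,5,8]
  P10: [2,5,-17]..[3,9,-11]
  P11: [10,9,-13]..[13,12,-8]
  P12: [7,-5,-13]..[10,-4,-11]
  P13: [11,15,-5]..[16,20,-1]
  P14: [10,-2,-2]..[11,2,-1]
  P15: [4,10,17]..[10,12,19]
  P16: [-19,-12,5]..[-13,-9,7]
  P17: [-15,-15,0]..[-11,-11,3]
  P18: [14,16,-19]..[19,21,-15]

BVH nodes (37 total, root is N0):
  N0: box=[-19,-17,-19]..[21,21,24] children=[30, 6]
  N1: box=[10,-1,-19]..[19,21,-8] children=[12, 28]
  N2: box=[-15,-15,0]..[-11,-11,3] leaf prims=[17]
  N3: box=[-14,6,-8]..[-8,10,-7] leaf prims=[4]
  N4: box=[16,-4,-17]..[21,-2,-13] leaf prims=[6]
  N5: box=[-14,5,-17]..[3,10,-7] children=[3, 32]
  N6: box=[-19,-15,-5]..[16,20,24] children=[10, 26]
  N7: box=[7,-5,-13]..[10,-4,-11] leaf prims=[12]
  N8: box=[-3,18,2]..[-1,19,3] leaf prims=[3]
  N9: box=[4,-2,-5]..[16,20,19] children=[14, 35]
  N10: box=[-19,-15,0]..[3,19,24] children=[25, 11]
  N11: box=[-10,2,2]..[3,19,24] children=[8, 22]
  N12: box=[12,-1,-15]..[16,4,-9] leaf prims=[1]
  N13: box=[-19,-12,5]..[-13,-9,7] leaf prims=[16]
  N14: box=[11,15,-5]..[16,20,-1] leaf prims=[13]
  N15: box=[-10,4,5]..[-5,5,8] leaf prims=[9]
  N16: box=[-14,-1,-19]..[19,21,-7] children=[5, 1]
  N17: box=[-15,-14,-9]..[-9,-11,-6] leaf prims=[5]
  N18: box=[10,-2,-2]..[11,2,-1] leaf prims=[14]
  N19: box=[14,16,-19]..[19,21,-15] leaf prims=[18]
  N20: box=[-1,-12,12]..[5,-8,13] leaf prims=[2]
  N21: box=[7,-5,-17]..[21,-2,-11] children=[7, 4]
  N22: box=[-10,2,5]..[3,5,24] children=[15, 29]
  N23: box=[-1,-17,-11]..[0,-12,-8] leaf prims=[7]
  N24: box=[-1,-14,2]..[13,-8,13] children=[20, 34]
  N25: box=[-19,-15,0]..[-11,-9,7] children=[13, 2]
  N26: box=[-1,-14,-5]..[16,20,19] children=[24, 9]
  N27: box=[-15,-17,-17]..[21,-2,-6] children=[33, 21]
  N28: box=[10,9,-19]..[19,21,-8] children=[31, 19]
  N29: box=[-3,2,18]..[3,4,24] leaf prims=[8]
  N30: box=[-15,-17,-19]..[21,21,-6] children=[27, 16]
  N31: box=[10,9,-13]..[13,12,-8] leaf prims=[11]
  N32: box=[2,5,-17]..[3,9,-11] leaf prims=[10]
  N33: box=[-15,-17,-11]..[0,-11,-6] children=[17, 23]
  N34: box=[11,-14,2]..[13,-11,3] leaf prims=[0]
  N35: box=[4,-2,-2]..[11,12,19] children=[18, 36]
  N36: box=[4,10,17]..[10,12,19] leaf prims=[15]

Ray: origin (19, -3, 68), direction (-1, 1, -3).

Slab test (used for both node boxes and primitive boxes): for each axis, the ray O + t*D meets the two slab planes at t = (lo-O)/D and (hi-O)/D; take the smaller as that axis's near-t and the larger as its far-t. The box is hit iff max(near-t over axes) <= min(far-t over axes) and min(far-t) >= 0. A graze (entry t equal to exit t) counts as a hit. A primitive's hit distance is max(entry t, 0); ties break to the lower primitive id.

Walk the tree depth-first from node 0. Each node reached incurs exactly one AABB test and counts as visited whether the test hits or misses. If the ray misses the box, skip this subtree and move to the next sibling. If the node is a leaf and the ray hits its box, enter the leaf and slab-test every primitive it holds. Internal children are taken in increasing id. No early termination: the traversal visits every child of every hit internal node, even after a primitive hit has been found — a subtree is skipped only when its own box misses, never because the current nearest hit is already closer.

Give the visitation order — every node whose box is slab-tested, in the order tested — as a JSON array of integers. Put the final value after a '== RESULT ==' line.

Traverse from the root:
N0 x:[-2,38] y:[-14,24] z:[44/3,29] -> hit [44/3,24], descend [6, 30]
  N6 x:[3,38] y:[-12,23] z:[44/3,73/3] -> hit [44/3,23], descend [10, 26]
    N10 x:[16,38] y:[-12,22] z:[44/3,68/3] -> hit [16,22], descend [11, 25]
      N11 x:[16,29] y:[5,22] z:[44/3,22] -> hit [16,22], descend [8, 22]
        N8 x:[20,22] y:[21,22] z:[65/3,22] -> hit [65/3,22] leaf, test {P3@t=65/3}
        N22 x:[16,29] y:[5,8] z:[44/3,21] -> miss, prune
      N25 x:[30,38] y:[-12,-6] z:[61/3,68/3] -> miss, prune
    N26 x:[3,20] y:[-11,23] z:[49/3,73/3] -> hit [49/3,20], descend [9, 24]
      N9 x:[3,15] y:[1,23] z:[49/3,73/3] -> miss, prune
      N24 x:[6,20] y:[-11,-5] z:[55/3,22] -> miss, prune
  N30 x:[-2,34] y:[-14,24] z:[74/3,29] -> miss, prune

Visited [0, 6, 10, 11, 8, 22, 25, 26, 9, 24, 30]. Tests: 11 box, 1 leaf. Nearest: P3.

== RESULT ==
[0, 6, 10, 11, 8, 22, 25, 26, 9, 24, 30]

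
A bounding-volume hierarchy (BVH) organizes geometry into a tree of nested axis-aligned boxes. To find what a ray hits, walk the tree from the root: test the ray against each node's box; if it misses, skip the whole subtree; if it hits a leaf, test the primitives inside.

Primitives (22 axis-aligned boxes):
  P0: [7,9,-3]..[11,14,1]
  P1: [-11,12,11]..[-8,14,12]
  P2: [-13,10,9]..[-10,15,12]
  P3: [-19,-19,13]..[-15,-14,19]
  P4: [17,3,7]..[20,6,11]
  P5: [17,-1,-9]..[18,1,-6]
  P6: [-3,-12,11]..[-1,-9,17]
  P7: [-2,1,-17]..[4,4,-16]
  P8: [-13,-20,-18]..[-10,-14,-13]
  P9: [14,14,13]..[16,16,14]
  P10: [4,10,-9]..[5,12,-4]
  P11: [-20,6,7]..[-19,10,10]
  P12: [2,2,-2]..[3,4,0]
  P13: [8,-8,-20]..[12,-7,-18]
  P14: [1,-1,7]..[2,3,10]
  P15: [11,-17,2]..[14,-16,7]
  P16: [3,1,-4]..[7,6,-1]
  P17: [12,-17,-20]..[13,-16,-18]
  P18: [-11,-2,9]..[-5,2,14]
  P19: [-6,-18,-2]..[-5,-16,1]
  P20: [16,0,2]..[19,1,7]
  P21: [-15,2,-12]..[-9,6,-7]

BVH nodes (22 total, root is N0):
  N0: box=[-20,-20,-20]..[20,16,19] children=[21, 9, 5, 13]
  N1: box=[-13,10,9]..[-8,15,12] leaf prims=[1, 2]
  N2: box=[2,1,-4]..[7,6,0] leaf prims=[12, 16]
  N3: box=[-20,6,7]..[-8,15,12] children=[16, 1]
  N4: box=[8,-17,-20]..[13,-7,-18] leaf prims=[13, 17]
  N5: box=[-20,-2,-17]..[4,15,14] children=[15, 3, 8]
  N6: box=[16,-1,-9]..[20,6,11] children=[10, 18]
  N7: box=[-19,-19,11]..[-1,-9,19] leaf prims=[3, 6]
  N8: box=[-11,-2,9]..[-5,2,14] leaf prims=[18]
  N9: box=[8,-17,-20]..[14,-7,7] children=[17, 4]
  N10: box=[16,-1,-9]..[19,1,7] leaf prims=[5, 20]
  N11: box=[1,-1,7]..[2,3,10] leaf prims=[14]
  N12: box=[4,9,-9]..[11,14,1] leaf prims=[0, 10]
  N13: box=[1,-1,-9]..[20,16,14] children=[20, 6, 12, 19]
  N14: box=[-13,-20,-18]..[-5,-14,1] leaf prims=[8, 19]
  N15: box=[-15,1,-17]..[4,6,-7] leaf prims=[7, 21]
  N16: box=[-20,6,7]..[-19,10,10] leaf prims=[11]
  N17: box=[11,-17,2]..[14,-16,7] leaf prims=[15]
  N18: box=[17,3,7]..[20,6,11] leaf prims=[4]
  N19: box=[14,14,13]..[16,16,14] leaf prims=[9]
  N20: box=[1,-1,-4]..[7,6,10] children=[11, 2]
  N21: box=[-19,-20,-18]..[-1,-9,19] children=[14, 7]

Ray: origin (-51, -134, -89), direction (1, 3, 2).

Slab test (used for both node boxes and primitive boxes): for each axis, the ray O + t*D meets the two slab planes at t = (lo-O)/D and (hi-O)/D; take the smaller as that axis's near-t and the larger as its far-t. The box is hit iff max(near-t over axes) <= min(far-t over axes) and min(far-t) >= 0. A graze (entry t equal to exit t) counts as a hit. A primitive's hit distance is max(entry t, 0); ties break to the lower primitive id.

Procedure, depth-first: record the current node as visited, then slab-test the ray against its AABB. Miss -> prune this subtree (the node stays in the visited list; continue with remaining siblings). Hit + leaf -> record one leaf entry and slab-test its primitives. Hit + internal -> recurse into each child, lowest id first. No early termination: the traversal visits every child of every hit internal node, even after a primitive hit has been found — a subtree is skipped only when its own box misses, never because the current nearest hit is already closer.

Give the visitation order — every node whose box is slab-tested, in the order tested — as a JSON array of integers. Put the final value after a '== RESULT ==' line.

Trace the traversal:
N0 x:[31,71] y:[38,50] z:[69/2,54] -> hit [38,50], descend [5, 9, 13, 21]
  N5 x:[31,55] y:[44,149/3] z:[36,103/2] -> hit [44,149/3], descend [3, 8, 15]
    N3 x:[31,43] y:[140/3,149/3] z:[48,101/2] -> miss, prune
    N8 x:[40,46] y:[44,136/3] z:[49,103/2] -> miss, prune
    N15 x:[36,55] y:[45,140/3] z:[36,41] -> miss, prune
  N9 x:[59,65] y:[39,127/3] z:[69/2,48] -> miss, prune
  N13 x:[52,71] y:[133/3,50] z:[40,103/2] -> miss, prune
  N21 x:[32,50] y:[38,125/3] z:[71/2,54] -> hit [38,125/3], descend [7, 14]
    N7 x:[32,50] y:[115/3,125/3] z:[50,54] -> miss, prune
    N14 x:[38,46] y:[38,40] z:[71/2,45] -> hit [38,40] leaf, test {P8@t=38, P19(miss)}

10 AABB tests over nodes [0, 5, 3, 8, 15, 9, 13, 21, 7, 14]; 1 leaf entered; closest P8.

== RESULT ==
[0, 5, 3, 8, 15, 9, 13, 21, 7, 14]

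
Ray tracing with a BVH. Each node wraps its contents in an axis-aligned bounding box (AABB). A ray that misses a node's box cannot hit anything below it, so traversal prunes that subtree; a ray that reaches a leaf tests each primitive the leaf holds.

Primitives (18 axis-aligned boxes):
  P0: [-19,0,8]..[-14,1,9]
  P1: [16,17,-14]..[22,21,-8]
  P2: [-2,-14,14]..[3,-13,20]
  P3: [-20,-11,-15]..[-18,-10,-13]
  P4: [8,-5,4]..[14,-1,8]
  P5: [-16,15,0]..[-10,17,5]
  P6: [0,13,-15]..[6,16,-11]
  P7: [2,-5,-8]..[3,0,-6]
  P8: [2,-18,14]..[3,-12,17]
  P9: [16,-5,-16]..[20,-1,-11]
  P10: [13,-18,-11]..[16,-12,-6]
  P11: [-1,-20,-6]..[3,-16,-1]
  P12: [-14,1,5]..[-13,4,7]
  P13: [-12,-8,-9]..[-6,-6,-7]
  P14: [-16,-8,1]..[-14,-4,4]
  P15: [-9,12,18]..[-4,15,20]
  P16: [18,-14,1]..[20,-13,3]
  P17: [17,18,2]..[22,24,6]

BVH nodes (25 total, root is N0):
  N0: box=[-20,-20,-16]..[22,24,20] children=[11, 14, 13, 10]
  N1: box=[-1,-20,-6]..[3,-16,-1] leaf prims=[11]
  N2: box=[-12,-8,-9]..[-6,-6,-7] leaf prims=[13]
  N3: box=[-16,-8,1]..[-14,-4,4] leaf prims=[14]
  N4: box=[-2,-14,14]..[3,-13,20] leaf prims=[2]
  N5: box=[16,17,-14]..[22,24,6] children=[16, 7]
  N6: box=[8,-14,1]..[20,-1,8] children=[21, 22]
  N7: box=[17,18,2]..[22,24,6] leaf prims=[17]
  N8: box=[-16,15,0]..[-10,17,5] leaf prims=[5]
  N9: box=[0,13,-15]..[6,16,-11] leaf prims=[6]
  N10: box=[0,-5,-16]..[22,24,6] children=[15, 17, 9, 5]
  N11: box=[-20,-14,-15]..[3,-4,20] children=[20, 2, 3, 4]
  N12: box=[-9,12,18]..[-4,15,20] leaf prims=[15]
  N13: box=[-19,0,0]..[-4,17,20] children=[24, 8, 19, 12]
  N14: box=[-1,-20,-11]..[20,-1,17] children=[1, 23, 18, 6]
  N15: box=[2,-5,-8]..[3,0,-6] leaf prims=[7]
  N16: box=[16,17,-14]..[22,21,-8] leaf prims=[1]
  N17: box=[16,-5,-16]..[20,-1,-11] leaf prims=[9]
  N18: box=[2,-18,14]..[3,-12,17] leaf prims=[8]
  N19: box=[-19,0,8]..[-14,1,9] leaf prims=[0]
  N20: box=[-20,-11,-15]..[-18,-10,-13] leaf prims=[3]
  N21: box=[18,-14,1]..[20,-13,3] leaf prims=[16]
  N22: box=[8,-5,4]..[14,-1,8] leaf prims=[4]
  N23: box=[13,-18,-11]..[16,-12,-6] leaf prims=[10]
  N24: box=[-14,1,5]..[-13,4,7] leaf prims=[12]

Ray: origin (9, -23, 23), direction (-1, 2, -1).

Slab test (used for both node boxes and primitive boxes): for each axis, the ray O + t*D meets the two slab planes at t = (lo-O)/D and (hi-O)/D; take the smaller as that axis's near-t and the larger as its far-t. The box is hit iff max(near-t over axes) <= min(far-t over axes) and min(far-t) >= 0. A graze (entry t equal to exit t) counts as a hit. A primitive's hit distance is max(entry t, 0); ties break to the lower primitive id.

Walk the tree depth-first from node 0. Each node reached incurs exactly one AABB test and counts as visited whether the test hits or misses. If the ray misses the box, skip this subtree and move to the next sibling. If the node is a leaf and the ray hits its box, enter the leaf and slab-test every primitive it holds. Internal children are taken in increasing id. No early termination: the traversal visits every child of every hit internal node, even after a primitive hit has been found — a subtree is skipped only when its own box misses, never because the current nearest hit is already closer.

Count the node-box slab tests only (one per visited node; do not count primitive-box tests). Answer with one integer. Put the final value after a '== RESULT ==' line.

Walk:
N0 x:[-13,29] y:[3/2,47/2] z:[3,39] -> hit [3,47/2], descend [10, 11, 13, 14]
  N10 x:[-13,9] y:[9,47/2] z:[17,39] -> miss, prune
  N11 x:[6,29] y:[9/2,19/2] z:[3,38] -> hit [6,19/2], descend [2, 3, 4, 20]
    N2 x:[15,21] y:[15/2,17/2] z:[30,32] -> miss, prune
    N3 x:[23,25] y:[15/2,19/2] z:[19,22] -> miss, prune
    N4 x:[6,11] y:[9/2,5] z:[3,9] -> miss, prune
    N20 x:[27,29] y:[6,13/2] z:[36,38] -> miss, prune
  N13 x:[13,28] y:[23/2,20] z:[3,23] -> hit [13,20], descend [8, 12, 19, 24]
    N8 x:[19,25] y:[19,20] z:[18,23] -> hit [19,20] leaf, test {P5@t=19}
    N12 x:[13,18] y:[35/2,19] z:[3,5] -> miss, prune
    N19 x:[23,28] y:[23/2,12] z:[14,15] -> miss, prune
    N24 x:[22,23] y:[12,27/2] z:[16,18] -> miss, prune
  N14 x:[-11,10] y:[3/2,11] z:[6,34] -> hit [6,10], descend [1, 6, 18, 23]
    N1 x:[6,10] y:[3/2,7/2] z:[24,29] -> miss, prune
    N6 x:[-11,1] y:[9/2,11] z:[15,22] -> miss, prune
    N18 x:[6,7] y:[5/2,11/2] z:[6,9] -> miss, prune
    N23 x:[-7,-4] y:[5/2,11/2] z:[29,34] -> miss, prune

17 AABB tests over nodes [0, 10, 11, 2, 3, 4, 20, 13, 8, 12, 19, 24, 14, 1, 6, 18, 23]; 1 leaf entered; closest P5.

== RESULT ==
17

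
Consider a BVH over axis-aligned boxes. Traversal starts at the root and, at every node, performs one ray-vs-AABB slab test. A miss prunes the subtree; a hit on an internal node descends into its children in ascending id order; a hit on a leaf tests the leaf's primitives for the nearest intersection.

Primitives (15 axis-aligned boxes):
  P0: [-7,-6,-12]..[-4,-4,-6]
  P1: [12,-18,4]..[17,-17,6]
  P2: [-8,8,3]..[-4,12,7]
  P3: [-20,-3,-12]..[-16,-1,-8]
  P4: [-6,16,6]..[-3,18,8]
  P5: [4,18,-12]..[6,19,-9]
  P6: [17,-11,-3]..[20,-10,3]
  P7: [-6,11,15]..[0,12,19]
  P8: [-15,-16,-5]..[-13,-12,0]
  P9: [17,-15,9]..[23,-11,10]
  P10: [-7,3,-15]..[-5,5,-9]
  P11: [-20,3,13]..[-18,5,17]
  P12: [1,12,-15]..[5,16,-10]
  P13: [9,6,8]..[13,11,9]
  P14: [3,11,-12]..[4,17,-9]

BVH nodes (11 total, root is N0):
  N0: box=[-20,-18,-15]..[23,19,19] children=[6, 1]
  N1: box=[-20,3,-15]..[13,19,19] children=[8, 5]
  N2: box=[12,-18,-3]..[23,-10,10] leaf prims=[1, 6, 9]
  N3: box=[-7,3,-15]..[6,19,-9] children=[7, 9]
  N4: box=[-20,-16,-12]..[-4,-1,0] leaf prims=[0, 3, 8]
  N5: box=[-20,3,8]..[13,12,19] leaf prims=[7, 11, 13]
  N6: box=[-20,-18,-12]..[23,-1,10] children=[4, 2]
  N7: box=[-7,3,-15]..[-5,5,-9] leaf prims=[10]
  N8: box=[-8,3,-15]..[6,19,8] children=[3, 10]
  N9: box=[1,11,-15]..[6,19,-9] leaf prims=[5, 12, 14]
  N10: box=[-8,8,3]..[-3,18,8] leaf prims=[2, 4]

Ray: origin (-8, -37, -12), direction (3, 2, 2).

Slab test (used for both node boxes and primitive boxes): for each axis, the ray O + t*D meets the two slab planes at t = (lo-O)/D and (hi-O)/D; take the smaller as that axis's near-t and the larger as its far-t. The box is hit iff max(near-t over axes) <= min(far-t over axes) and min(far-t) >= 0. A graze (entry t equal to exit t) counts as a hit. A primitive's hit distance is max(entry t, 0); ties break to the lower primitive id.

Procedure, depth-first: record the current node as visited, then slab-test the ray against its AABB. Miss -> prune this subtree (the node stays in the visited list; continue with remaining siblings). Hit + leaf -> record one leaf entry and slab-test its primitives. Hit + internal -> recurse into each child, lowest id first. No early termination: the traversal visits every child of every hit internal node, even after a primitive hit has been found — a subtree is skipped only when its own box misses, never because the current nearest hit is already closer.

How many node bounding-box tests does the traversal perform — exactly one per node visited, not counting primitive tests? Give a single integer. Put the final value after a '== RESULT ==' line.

Trace the traversal:
N0 x:[-4,31/3] y:[19/2,28] z:[-3/2,31/2] -> hit [19/2,31/3], descend [1, 6]
  N1 x:[-4,7] y:[20,28] z:[-3/2,31/2] -> miss, prune
  N6 x:[-4,31/3] y:[19/2,18] z:[0,11] -> hit [19/2,31/3], descend [2, 4]
    N2 x:[20/3,31/3] y:[19/2,27/2] z:[9/2,11] -> hit [19/2,31/3] leaf, test {P1(miss), P6(miss), P9(miss)}
    N4 x:[-4,4/3] y:[21/2,18] z:[0,6] -> miss, prune

Visited [0, 1, 6, 2, 4]. Tests: 5 box, 1 leaf. Nearest: miss.

== RESULT ==
5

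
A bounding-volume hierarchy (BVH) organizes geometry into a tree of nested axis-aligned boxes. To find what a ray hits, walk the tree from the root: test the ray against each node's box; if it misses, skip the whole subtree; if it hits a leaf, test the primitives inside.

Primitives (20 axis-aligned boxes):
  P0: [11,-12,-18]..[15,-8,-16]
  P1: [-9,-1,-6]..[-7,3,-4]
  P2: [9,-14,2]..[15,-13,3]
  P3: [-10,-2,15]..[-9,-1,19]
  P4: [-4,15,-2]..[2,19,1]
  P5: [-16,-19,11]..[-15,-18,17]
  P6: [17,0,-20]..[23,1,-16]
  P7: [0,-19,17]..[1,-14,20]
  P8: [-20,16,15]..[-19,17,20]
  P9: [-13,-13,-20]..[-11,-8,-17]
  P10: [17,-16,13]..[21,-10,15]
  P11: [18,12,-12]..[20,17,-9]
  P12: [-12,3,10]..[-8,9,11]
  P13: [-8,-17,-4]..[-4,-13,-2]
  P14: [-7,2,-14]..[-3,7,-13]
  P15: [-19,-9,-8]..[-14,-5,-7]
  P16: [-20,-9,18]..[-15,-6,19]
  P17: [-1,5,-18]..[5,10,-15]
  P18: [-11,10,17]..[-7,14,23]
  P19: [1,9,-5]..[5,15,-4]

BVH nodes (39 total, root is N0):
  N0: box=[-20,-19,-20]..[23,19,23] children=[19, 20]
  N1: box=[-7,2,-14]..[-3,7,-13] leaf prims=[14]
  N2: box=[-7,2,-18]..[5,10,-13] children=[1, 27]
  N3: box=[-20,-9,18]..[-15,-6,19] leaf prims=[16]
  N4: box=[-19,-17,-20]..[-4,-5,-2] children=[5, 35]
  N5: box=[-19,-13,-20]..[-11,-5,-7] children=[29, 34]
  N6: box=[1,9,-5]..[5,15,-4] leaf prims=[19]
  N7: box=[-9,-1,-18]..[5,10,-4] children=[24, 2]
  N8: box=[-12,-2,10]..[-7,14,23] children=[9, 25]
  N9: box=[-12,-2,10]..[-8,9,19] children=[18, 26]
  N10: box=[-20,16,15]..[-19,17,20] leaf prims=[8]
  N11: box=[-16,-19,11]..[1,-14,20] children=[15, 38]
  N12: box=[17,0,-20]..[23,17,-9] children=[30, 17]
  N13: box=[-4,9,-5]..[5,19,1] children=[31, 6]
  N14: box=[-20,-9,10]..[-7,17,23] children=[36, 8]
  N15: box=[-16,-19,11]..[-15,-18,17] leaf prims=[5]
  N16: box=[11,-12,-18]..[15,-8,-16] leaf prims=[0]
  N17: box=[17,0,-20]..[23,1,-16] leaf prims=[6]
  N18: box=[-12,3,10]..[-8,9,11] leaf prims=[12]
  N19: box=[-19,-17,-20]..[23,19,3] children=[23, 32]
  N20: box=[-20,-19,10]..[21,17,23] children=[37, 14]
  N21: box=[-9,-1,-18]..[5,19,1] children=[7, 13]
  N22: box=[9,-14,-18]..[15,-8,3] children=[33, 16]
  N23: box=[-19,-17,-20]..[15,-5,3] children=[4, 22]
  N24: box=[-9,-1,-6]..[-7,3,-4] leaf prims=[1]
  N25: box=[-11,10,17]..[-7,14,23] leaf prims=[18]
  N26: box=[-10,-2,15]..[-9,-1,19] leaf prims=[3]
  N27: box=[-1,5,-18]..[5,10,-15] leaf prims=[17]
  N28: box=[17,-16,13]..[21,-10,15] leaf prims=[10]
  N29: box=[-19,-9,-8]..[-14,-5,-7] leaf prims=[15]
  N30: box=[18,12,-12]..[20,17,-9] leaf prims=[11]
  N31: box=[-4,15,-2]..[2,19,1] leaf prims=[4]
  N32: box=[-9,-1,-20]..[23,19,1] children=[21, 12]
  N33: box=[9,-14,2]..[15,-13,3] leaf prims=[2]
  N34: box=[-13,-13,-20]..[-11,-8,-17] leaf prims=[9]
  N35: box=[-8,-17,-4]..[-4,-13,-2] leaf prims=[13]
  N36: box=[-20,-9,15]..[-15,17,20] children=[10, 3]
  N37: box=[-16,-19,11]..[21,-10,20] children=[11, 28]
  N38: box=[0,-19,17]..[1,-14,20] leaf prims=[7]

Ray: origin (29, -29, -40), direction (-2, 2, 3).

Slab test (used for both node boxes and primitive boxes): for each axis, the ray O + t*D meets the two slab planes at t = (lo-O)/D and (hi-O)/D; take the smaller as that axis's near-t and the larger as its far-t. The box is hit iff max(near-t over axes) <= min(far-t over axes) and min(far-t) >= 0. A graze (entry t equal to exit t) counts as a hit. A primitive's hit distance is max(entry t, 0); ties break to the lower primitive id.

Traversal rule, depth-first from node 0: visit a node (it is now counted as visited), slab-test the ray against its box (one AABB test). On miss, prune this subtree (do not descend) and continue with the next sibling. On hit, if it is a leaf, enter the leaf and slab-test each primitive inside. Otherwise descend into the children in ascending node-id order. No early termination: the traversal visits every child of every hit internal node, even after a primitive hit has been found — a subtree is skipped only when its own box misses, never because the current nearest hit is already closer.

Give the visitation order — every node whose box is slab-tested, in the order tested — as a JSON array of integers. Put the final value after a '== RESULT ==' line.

Traverse from the root:
N0 x:[3,49/2] y:[5,24] z:[20/3,21] -> hit [20/3,21], descend [19, 20]
  N19 x:[3,24] y:[6,24] z:[20/3,43/3] -> hit [20/3,43/3], descend [23, 32]
    N23 x:[7,24] y:[6,12] z:[20/3,43/3] -> hit [7,12], descend [4, 22]
      N4 x:[33/2,24] y:[6,12] z:[20/3,38/3] -> miss, prune
      N22 x:[7,10] y:[15/2,21/2] z:[22/3,43/3] -> hit [15/2,10], descend [16, 33]
        N16 x:[7,9] y:[17/2,21/2] z:[22/3,8] -> miss, prune
        N33 x:[7,10] y:[15/2,8] z:[14,43/3] -> miss, prune
    N32 x:[3,19] y:[14,24] z:[20/3,41/3] -> miss, prune
  N20 x:[4,49/2] y:[5,23] z:[50/3,21] -> hit [50/3,21], descend [14, 37]
    N14 x:[18,49/2] y:[10,23] z:[50/3,21] -> hit [18,21], descend [8, 36]
      N8 x:[18,41/2] y:[27/2,43/2] z:[50/3,21] -> hit [18,41/2], descend [9, 25]
        N9 x:[37/2,41/2] y:[27/2,19] z:[50/3,59/3] -> hit [37/2,19], descend [18, 26]
          N18 x:[37/2,41/2] y:[16,19] z:[50/3,17] -> miss, prune
          N26 x:[19,39/2] y:[27/2,14] z:[55/3,59/3] -> miss, prune
        N25 x:[18,20] y:[39/2,43/2] z:[19,21] -> hit [39/2,20] leaf, test {P18@t=39/2}
      N36 x:[22,49/2] y:[10,23] z:[55/3,20] -> miss, prune
    N37 x:[4,45/2] y:[5,19/2] z:[17,20] -> miss, prune

17 AABB tests over nodes [0, 19, 23, 4, 22, 16, 33, 32, 20, 14, 8, 9, 18, 26, 25, 36, 37]; 1 leaf entered; closest P18.

== RESULT ==
[0, 19, 23, 4, 22, 16, 33, 32, 20, 14, 8, 9, 18, 26, 25, 36, 37]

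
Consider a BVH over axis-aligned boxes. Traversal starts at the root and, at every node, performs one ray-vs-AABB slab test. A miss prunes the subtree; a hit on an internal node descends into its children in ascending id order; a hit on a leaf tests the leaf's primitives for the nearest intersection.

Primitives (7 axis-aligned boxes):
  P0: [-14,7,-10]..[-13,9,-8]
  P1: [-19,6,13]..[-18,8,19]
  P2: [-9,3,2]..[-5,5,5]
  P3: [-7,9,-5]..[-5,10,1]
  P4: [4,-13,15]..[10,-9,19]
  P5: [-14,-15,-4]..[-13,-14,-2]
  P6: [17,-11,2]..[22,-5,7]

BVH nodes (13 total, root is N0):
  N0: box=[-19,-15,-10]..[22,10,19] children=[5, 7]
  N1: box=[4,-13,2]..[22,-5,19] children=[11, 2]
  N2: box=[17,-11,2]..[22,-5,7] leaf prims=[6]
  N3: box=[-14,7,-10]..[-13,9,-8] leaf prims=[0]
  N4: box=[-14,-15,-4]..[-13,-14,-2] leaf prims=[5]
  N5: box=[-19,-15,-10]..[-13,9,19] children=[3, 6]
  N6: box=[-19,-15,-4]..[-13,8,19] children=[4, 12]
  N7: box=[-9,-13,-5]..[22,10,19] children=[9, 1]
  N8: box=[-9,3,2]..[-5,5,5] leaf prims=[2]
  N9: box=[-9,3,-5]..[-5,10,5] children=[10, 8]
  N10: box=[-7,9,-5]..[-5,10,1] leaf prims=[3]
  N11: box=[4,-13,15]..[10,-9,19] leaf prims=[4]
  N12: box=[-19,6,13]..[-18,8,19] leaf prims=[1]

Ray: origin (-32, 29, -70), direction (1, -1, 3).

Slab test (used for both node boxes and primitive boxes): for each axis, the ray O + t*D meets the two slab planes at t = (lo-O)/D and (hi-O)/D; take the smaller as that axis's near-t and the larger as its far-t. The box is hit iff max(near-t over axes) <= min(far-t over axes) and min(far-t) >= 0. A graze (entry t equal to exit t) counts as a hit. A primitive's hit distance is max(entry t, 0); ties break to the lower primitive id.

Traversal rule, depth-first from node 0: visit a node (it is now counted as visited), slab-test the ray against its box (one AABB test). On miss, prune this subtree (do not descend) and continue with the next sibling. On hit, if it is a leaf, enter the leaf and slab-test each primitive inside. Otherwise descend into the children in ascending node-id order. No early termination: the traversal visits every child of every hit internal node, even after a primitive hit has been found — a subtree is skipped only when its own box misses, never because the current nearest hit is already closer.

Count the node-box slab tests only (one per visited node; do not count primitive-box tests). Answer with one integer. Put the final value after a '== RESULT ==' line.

Trace the traversal:
N0 x:[13,54] y:[19,44] z:[20,89/3] -> hit [20,89/3], descend [5, 7]
  N5 x:[13,19] y:[20,44] z:[20,89/3] -> miss, prune
  N7 x:[23,54] y:[19,42] z:[65/3,89/3] -> hit [23,89/3], descend [1, 9]
    N1 x:[36,54] y:[34,42] z:[24,89/3] -> miss, prune
    N9 x:[23,27] y:[19,26] z:[65/3,25] -> hit [23,25], descend [8, 10]
      N8 x:[23,27] y:[24,26] z:[24,25] -> hit [24,25] leaf, test {P2@t=24}
      N10 x:[25,27] y:[19,20] z:[65/3,71/3] -> miss, prune

7 AABB tests over nodes [0, 5, 7, 1, 9, 8, 10]; 1 leaf entered; closest P2.

== RESULT ==
7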